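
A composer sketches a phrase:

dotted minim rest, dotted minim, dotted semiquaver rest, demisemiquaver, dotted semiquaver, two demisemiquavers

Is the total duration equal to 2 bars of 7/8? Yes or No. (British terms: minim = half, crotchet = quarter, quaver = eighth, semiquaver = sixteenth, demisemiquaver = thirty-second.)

One bar of 7/8 = 28 thirty-second notes, so 2 bars = 56.
Convert each value to thirty-second notes: dotted minim rest = 24; dotted minim = 24; dotted semiquaver rest = 3; demisemiquaver = 1; dotted semiquaver = 3; demisemiquaver = 1; demisemiquaver = 1.
Adding: 24 + 24 + 3 + 1 + 3 + 1 + 1 = 57.
57 exceeds 56, so the answer is No.

No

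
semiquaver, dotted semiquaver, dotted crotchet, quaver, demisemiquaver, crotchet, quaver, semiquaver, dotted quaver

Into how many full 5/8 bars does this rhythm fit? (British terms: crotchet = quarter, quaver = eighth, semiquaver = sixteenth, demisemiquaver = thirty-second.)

2

One bar of 5/8 = 20 thirty-second notes.
Convert each value to thirty-second notes: semiquaver = 2; dotted semiquaver = 3; dotted crotchet = 12; quaver = 4; demisemiquaver = 1; crotchet = 8; quaver = 4; semiquaver = 2; dotted quaver = 6.
Sum: 2 + 3 + 12 + 4 + 1 + 8 + 4 + 2 + 6 = 42.
42 ÷ 20 = 2 complete bars with 2 left over.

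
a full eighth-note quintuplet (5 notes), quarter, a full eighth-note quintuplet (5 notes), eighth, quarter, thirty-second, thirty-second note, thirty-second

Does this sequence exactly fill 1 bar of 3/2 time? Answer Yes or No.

One bar of 3/2 = 48 thirty-second notes.
Each duration in thirty-second notes: a full eighth-note quintuplet (5 notes) (five quintuplet eighths span one half) = 16; quarter = 8; a full eighth-note quintuplet (5 notes) (five quintuplet eighths span one half) = 16; eighth = 4; quarter = 8; thirty-second = 1; thirty-second note = 1; thirty-second = 1.
Adding: 16 + 8 + 16 + 4 + 8 + 1 + 1 + 1 = 55.
55 exceeds 48, so the answer is No.

No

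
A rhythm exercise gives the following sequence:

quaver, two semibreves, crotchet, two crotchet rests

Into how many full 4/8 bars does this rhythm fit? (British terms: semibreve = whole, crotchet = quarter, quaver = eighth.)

One bar of 4/8 = 4 eighth notes.
Each duration in eighth notes: quaver = 1; semibreve = 8; semibreve = 8; crotchet = 2; crotchet rest = 2; crotchet rest = 2.
Altogether 1 + 8 + 8 + 2 + 2 + 2 = 23.
23 ÷ 4 = 5 complete bars with 3 left over.

5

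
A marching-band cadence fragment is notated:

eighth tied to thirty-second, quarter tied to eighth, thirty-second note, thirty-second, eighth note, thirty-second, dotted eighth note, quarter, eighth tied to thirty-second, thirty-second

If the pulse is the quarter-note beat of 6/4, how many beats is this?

One quarter-note beat = 8 thirty-second notes.
In thirty-second notes: eighth tied to thirty-second (eighth + thirty-second) = 5; quarter tied to eighth (quarter + eighth) = 12; thirty-second note = 1; thirty-second = 1; eighth note = 4; thirty-second = 1; dotted eighth note = 6; quarter = 8; eighth tied to thirty-second (eighth + thirty-second) = 5; thirty-second = 1.
Adding: 5 + 12 + 1 + 1 + 4 + 1 + 6 + 8 + 5 + 1 = 44.
44 ÷ 8 = 5.5 beats.

5.5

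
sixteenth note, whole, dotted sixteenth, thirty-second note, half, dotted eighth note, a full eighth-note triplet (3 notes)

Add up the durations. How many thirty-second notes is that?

68

Express everything in thirty-second notes: sixteenth note = 2; whole = 32; dotted sixteenth = 3; thirty-second note = 1; half = 16; dotted eighth note = 6; a full eighth-note triplet (3 notes) (three triplet eighths span one quarter) = 8.
Altogether 2 + 32 + 3 + 1 + 16 + 6 + 8 = 68 thirty-second notes.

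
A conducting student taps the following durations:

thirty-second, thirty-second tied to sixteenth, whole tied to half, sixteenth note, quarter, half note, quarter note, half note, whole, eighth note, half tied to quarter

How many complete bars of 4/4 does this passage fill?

5

One bar of 4/4 = 32 thirty-second notes.
Convert each value to thirty-second notes: thirty-second = 1; thirty-second tied to sixteenth (thirty-second + sixteenth) = 3; whole tied to half (whole + half) = 48; sixteenth note = 2; quarter = 8; half note = 16; quarter note = 8; half note = 16; whole = 32; eighth note = 4; half tied to quarter (half + quarter) = 24.
Sum: 1 + 3 + 48 + 2 + 8 + 16 + 8 + 16 + 32 + 4 + 24 = 162.
162 ÷ 32 = 5 complete bars with 2 left over.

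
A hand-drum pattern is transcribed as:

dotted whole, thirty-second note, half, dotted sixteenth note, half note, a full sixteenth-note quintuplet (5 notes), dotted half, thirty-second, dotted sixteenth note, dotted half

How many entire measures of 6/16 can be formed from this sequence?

One bar of 6/16 = 12 thirty-second notes.
Express everything in thirty-second notes: dotted whole = 48; thirty-second note = 1; half = 16; dotted sixteenth note = 3; half note = 16; a full sixteenth-note quintuplet (5 notes) (five quintuplet sixteenths span one quarter) = 8; dotted half = 24; thirty-second = 1; dotted sixteenth note = 3; dotted half = 24.
Adding: 48 + 1 + 16 + 3 + 16 + 8 + 24 + 1 + 3 + 24 = 144.
144 ÷ 12 = 12 complete bars with 0 left over.

12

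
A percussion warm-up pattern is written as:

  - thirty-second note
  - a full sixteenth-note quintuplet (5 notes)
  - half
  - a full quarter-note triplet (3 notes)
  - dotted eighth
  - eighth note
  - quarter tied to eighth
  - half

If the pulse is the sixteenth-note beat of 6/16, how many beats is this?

39.5

One sixteenth-note beat = 2 thirty-second notes.
In thirty-second notes: thirty-second note = 1; a full sixteenth-note quintuplet (5 notes) (five quintuplet sixteenths span one quarter) = 8; half = 16; a full quarter-note triplet (3 notes) (three triplet quarters span one half) = 16; dotted eighth = 6; eighth note = 4; quarter tied to eighth (quarter + eighth) = 12; half = 16.
Sum: 1 + 8 + 16 + 16 + 6 + 4 + 12 + 16 = 79.
79 ÷ 2 = 39.5 beats.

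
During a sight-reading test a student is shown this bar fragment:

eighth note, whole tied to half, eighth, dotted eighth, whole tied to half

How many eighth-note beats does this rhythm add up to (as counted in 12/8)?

One eighth-note beat = 2 sixteenth notes.
In sixteenth notes: eighth note = 2; whole tied to half (whole + half) = 24; eighth = 2; dotted eighth = 3; whole tied to half (whole + half) = 24.
Total: 2 + 24 + 2 + 3 + 24 = 55.
55 ÷ 2 = 27.5 beats.

27.5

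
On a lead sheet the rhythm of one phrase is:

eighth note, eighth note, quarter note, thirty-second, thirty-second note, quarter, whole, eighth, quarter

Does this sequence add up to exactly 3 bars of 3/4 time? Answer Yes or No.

No

One bar of 3/4 = 24 thirty-second notes, so 3 bars = 72.
Express everything in thirty-second notes: eighth note = 4; eighth note = 4; quarter note = 8; thirty-second = 1; thirty-second note = 1; quarter = 8; whole = 32; eighth = 4; quarter = 8.
Altogether 4 + 4 + 8 + 1 + 1 + 8 + 32 + 4 + 8 = 70.
70 falls short of 72, so the answer is No.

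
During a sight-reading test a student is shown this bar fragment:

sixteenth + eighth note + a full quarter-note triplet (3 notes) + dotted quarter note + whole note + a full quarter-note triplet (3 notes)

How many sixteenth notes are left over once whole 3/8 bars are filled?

5

One bar of 3/8 = 6 sixteenth notes.
Convert each value to sixteenth notes: sixteenth = 1; eighth note = 2; a full quarter-note triplet (3 notes) (three triplet quarters span one half) = 8; dotted quarter note = 6; whole note = 16; a full quarter-note triplet (3 notes) (three triplet quarters span one half) = 8.
Total: 1 + 2 + 8 + 6 + 16 + 8 = 41.
41 ÷ 6 = 6 complete bars with 5 sixteenth notes remaining.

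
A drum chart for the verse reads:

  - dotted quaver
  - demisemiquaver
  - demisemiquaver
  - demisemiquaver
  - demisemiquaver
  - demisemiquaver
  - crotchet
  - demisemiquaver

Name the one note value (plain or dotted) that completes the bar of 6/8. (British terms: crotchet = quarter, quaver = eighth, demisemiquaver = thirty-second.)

The bar of 6/8 = 24 thirty-second notes.
Convert each value to thirty-second notes: dotted quaver = 6; demisemiquaver = 1; demisemiquaver = 1; demisemiquaver = 1; demisemiquaver = 1; demisemiquaver = 1; crotchet = 8; demisemiquaver = 1.
Adding: 6 + 1 + 1 + 1 + 1 + 1 + 8 + 1 = 20.
Remaining: 24 − 20 = 4 thirty-second notes, which is a eighth note.

eighth note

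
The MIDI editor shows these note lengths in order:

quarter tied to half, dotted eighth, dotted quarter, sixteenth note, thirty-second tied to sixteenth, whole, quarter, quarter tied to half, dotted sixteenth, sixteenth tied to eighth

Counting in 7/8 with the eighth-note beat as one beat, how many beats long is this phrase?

One eighth-note beat = 4 thirty-second notes.
Convert each value to thirty-second notes: quarter tied to half (quarter + half) = 24; dotted eighth = 6; dotted quarter = 12; sixteenth note = 2; thirty-second tied to sixteenth (thirty-second + sixteenth) = 3; whole = 32; quarter = 8; quarter tied to half (quarter + half) = 24; dotted sixteenth = 3; sixteenth tied to eighth (sixteenth + eighth) = 6.
Altogether 24 + 6 + 12 + 2 + 3 + 32 + 8 + 24 + 3 + 6 = 120.
120 ÷ 4 = 30 beats.

30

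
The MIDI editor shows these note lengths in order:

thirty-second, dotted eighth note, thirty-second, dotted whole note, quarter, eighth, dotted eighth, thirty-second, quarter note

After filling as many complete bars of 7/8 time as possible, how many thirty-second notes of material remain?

One bar of 7/8 = 28 thirty-second notes.
In thirty-second notes: thirty-second = 1; dotted eighth note = 6; thirty-second = 1; dotted whole note = 48; quarter = 8; eighth = 4; dotted eighth = 6; thirty-second = 1; quarter note = 8.
Altogether 1 + 6 + 1 + 48 + 8 + 4 + 6 + 1 + 8 = 83.
83 ÷ 28 = 2 complete bars with 27 thirty-second notes remaining.

27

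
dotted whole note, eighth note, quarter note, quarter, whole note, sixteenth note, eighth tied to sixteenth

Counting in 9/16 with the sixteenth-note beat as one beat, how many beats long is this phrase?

One sixteenth-note beat = 2 thirty-second notes.
Convert each value to thirty-second notes: dotted whole note = 48; eighth note = 4; quarter note = 8; quarter = 8; whole note = 32; sixteenth note = 2; eighth tied to sixteenth (eighth + sixteenth) = 6.
Altogether 48 + 4 + 8 + 8 + 32 + 2 + 6 = 108.
108 ÷ 2 = 54 beats.

54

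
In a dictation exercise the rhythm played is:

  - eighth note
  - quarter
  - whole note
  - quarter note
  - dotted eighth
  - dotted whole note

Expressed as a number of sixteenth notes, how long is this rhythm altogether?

53

Convert each value to sixteenth notes: eighth note = 2; quarter = 4; whole note = 16; quarter note = 4; dotted eighth = 3; dotted whole note = 24.
Total: 2 + 4 + 16 + 4 + 3 + 24 = 53 sixteenth notes.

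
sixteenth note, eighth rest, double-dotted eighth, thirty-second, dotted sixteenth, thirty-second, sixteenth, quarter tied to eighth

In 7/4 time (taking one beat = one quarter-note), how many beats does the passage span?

One quarter-note beat = 8 thirty-second notes.
In thirty-second notes: sixteenth note = 2; eighth rest = 4; double-dotted eighth = 7; thirty-second = 1; dotted sixteenth = 3; thirty-second = 1; sixteenth = 2; quarter tied to eighth (quarter + eighth) = 12.
Adding: 2 + 4 + 7 + 1 + 3 + 1 + 2 + 12 = 32.
32 ÷ 8 = 4 beats.

4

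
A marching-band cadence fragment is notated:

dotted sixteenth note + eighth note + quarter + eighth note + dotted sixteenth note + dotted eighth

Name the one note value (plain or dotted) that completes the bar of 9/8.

quarter note

The bar of 9/8 = 36 thirty-second notes.
In thirty-second notes: dotted sixteenth note = 3; eighth note = 4; quarter = 8; eighth note = 4; dotted sixteenth note = 3; dotted eighth = 6.
Altogether 3 + 4 + 8 + 4 + 3 + 6 = 28.
Remaining: 36 − 28 = 8 thirty-second notes, which is a quarter note.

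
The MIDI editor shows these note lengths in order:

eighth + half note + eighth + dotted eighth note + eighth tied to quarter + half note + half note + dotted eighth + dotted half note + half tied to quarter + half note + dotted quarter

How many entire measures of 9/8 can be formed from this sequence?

4

One bar of 9/8 = 18 sixteenth notes.
In sixteenth notes: eighth = 2; half note = 8; eighth = 2; dotted eighth note = 3; eighth tied to quarter (eighth + quarter) = 6; half note = 8; half note = 8; dotted eighth = 3; dotted half note = 12; half tied to quarter (half + quarter) = 12; half note = 8; dotted quarter = 6.
Sum: 2 + 8 + 2 + 3 + 6 + 8 + 8 + 3 + 12 + 12 + 8 + 6 = 78.
78 ÷ 18 = 4 complete bars with 6 left over.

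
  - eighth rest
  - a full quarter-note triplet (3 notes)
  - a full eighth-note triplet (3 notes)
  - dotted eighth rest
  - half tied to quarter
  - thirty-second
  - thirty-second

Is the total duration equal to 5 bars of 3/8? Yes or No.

One bar of 3/8 = 12 thirty-second notes, so 5 bars = 60.
Express everything in thirty-second notes: eighth rest = 4; a full quarter-note triplet (3 notes) (three triplet quarters span one half) = 16; a full eighth-note triplet (3 notes) (three triplet eighths span one quarter) = 8; dotted eighth rest = 6; half tied to quarter (half + quarter) = 24; thirty-second = 1; thirty-second = 1.
Sum: 4 + 16 + 8 + 6 + 24 + 1 + 1 = 60.
60 equals 60, so the answer is Yes.

Yes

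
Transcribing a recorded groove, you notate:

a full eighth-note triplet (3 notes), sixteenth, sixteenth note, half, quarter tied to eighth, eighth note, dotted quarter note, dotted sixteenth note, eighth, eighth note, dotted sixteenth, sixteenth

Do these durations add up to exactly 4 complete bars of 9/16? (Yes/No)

One bar of 9/16 = 18 thirty-second notes, so 4 bars = 72.
Each duration in thirty-second notes: a full eighth-note triplet (3 notes) (three triplet eighths span one quarter) = 8; sixteenth = 2; sixteenth note = 2; half = 16; quarter tied to eighth (quarter + eighth) = 12; eighth note = 4; dotted quarter note = 12; dotted sixteenth note = 3; eighth = 4; eighth note = 4; dotted sixteenth = 3; sixteenth = 2.
Adding: 8 + 2 + 2 + 16 + 12 + 4 + 12 + 3 + 4 + 4 + 3 + 2 = 72.
72 equals 72, so the answer is Yes.

Yes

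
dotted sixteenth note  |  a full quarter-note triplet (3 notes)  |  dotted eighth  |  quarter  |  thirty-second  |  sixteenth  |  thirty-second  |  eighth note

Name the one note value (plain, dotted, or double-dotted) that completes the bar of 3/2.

double-dotted eighth note

The bar of 3/2 = 48 thirty-second notes.
Express everything in thirty-second notes: dotted sixteenth note = 3; a full quarter-note triplet (3 notes) (three triplet quarters span one half) = 16; dotted eighth = 6; quarter = 8; thirty-second = 1; sixteenth = 2; thirty-second = 1; eighth note = 4.
Adding: 3 + 16 + 6 + 8 + 1 + 2 + 1 + 4 = 41.
Remaining: 48 − 41 = 7 thirty-second notes, which is a double-dotted eighth note.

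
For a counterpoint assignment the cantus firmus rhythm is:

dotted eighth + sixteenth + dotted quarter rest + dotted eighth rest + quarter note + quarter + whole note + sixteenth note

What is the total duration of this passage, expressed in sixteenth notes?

38

In sixteenth notes: dotted eighth = 3; sixteenth = 1; dotted quarter rest = 6; dotted eighth rest = 3; quarter note = 4; quarter = 4; whole note = 16; sixteenth note = 1.
Total: 3 + 1 + 6 + 3 + 4 + 4 + 16 + 1 = 38 sixteenth notes.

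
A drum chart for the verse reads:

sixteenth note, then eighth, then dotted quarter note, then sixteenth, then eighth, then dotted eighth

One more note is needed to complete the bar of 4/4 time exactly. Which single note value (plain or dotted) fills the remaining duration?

The bar of 4/4 = 16 sixteenth notes.
Working in sixteenth notes: sixteenth note = 1; eighth = 2; dotted quarter note = 6; sixteenth = 1; eighth = 2; dotted eighth = 3.
Altogether 1 + 2 + 6 + 1 + 2 + 3 = 15.
Remaining: 16 − 15 = 1 sixteenth note, which is a sixteenth note.

sixteenth note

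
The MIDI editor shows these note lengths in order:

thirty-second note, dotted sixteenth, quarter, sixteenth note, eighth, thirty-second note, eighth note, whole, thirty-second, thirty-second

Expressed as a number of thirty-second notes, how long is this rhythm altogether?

57

Each duration in thirty-second notes: thirty-second note = 1; dotted sixteenth = 3; quarter = 8; sixteenth note = 2; eighth = 4; thirty-second note = 1; eighth note = 4; whole = 32; thirty-second = 1; thirty-second = 1.
Adding: 1 + 3 + 8 + 2 + 4 + 1 + 4 + 32 + 1 + 1 = 57 thirty-second notes.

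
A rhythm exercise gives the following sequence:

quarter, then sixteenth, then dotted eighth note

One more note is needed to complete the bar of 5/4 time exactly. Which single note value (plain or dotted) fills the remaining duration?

The bar of 5/4 = 20 sixteenth notes.
Each duration in sixteenth notes: quarter = 4; sixteenth = 1; dotted eighth note = 3.
Altogether 4 + 1 + 3 = 8.
Remaining: 20 − 8 = 12 sixteenth notes, which is a dotted half note.

dotted half note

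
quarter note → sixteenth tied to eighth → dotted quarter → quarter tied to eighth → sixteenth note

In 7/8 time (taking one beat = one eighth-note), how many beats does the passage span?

One eighth-note beat = 2 sixteenth notes.
Working in sixteenth notes: quarter note = 4; sixteenth tied to eighth (sixteenth + eighth) = 3; dotted quarter = 6; quarter tied to eighth (quarter + eighth) = 6; sixteenth note = 1.
Adding: 4 + 3 + 6 + 6 + 1 = 20.
20 ÷ 2 = 10 beats.

10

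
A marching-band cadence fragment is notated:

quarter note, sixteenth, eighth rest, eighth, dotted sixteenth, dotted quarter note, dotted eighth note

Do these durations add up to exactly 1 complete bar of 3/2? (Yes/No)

One bar of 3/2 = 48 thirty-second notes.
Convert each value to thirty-second notes: quarter note = 8; sixteenth = 2; eighth rest = 4; eighth = 4; dotted sixteenth = 3; dotted quarter note = 12; dotted eighth note = 6.
Adding: 8 + 2 + 4 + 4 + 3 + 12 + 6 = 39.
39 falls short of 48, so the answer is No.

No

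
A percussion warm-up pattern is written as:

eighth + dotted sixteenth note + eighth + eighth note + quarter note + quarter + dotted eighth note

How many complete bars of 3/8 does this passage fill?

3

One bar of 3/8 = 12 thirty-second notes.
Working in thirty-second notes: eighth = 4; dotted sixteenth note = 3; eighth = 4; eighth note = 4; quarter note = 8; quarter = 8; dotted eighth note = 6.
Adding: 4 + 3 + 4 + 4 + 8 + 8 + 6 = 37.
37 ÷ 12 = 3 complete bars with 1 left over.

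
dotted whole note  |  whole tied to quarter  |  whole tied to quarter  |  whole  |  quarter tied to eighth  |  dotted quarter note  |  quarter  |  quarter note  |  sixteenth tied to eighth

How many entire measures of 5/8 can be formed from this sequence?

One bar of 5/8 = 10 sixteenth notes.
In sixteenth notes: dotted whole note = 24; whole tied to quarter (whole + quarter) = 20; whole tied to quarter (whole + quarter) = 20; whole = 16; quarter tied to eighth (quarter + eighth) = 6; dotted quarter note = 6; quarter = 4; quarter note = 4; sixteenth tied to eighth (sixteenth + eighth) = 3.
Sum: 24 + 20 + 20 + 16 + 6 + 6 + 4 + 4 + 3 = 103.
103 ÷ 10 = 10 complete bars with 3 left over.

10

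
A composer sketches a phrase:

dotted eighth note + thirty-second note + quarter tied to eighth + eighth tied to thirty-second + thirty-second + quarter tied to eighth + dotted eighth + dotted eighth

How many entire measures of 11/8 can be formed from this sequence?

1

One bar of 11/8 = 44 thirty-second notes.
Working in thirty-second notes: dotted eighth note = 6; thirty-second note = 1; quarter tied to eighth (quarter + eighth) = 12; eighth tied to thirty-second (eighth + thirty-second) = 5; thirty-second = 1; quarter tied to eighth (quarter + eighth) = 12; dotted eighth = 6; dotted eighth = 6.
Total: 6 + 1 + 12 + 5 + 1 + 12 + 6 + 6 = 49.
49 ÷ 44 = 1 complete bar with 5 left over.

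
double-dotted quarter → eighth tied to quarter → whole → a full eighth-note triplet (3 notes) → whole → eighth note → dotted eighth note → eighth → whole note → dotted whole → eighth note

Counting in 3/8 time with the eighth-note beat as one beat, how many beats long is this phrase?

49

One eighth-note beat = 2 sixteenth notes.
Working in sixteenth notes: double-dotted quarter = 7; eighth tied to quarter (eighth + quarter) = 6; whole = 16; a full eighth-note triplet (3 notes) (three triplet eighths span one quarter) = 4; whole = 16; eighth note = 2; dotted eighth note = 3; eighth = 2; whole note = 16; dotted whole = 24; eighth note = 2.
Adding: 7 + 6 + 16 + 4 + 16 + 2 + 3 + 2 + 16 + 24 + 2 = 98.
98 ÷ 2 = 49 beats.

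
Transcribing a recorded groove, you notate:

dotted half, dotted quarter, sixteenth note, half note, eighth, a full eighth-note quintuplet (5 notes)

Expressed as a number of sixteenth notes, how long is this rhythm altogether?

Each duration in sixteenth notes: dotted half = 12; dotted quarter = 6; sixteenth note = 1; half note = 8; eighth = 2; a full eighth-note quintuplet (5 notes) (five quintuplet eighths span one half) = 8.
Sum: 12 + 6 + 1 + 8 + 2 + 8 = 37 sixteenth notes.

37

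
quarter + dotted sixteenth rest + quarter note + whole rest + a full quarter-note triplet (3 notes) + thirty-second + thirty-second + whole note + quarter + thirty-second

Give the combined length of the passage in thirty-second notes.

110

Convert each value to thirty-second notes: quarter = 8; dotted sixteenth rest = 3; quarter note = 8; whole rest = 32; a full quarter-note triplet (3 notes) (three triplet quarters span one half) = 16; thirty-second = 1; thirty-second = 1; whole note = 32; quarter = 8; thirty-second = 1.
Altogether 8 + 3 + 8 + 32 + 16 + 1 + 1 + 32 + 8 + 1 = 110 thirty-second notes.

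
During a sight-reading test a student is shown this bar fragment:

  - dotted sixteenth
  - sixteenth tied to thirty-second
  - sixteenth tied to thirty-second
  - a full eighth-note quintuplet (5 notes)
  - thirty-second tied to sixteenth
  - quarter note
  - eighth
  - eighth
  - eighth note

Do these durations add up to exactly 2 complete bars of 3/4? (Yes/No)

One bar of 3/4 = 24 thirty-second notes, so 2 bars = 48.
Convert each value to thirty-second notes: dotted sixteenth = 3; sixteenth tied to thirty-second (sixteenth + thirty-second) = 3; sixteenth tied to thirty-second (sixteenth + thirty-second) = 3; a full eighth-note quintuplet (5 notes) (five quintuplet eighths span one half) = 16; thirty-second tied to sixteenth (thirty-second + sixteenth) = 3; quarter note = 8; eighth = 4; eighth = 4; eighth note = 4.
Adding: 3 + 3 + 3 + 16 + 3 + 8 + 4 + 4 + 4 = 48.
48 equals 48, so the answer is Yes.

Yes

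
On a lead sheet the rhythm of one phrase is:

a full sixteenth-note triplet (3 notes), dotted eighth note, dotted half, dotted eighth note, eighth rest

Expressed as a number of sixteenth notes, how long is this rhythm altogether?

22

Each duration in sixteenth notes: a full sixteenth-note triplet (3 notes) (three triplet sixteenths span one eighth) = 2; dotted eighth note = 3; dotted half = 12; dotted eighth note = 3; eighth rest = 2.
Altogether 2 + 3 + 12 + 3 + 2 = 22 sixteenth notes.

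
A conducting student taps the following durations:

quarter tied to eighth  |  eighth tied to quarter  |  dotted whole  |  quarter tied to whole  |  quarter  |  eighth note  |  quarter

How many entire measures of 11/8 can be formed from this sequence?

One bar of 11/8 = 11 eighth notes.
Each duration in eighth notes: quarter tied to eighth (quarter + eighth) = 3; eighth tied to quarter (eighth + quarter) = 3; dotted whole = 12; quarter tied to whole (quarter + whole) = 10; quarter = 2; eighth note = 1; quarter = 2.
Total: 3 + 3 + 12 + 10 + 2 + 1 + 2 = 33.
33 ÷ 11 = 3 complete bars with 0 left over.

3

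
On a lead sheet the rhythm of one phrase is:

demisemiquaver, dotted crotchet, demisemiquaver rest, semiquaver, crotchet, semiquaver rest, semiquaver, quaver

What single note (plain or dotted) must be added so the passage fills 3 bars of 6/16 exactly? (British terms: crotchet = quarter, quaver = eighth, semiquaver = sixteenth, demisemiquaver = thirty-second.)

3 bars of 6/16 = 36 thirty-second notes.
Convert each value to thirty-second notes: demisemiquaver = 1; dotted crotchet = 12; demisemiquaver rest = 1; semiquaver = 2; crotchet = 8; semiquaver rest = 2; semiquaver = 2; quaver = 4.
Altogether 1 + 12 + 1 + 2 + 8 + 2 + 2 + 4 = 32.
Remaining: 36 − 32 = 4 thirty-second notes, which is a eighth note.

eighth note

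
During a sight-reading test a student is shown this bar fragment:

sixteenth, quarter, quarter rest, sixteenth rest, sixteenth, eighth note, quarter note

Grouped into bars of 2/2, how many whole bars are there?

One bar of 2/2 = 16 sixteenth notes.
Convert each value to sixteenth notes: sixteenth = 1; quarter = 4; quarter rest = 4; sixteenth rest = 1; sixteenth = 1; eighth note = 2; quarter note = 4.
Adding: 1 + 4 + 4 + 1 + 1 + 2 + 4 = 17.
17 ÷ 16 = 1 complete bar with 1 left over.

1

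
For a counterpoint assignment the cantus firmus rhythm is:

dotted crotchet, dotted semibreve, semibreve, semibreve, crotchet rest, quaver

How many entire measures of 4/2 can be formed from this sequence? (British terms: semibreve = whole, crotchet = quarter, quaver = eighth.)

One bar of 4/2 = 16 eighth notes.
Express everything in eighth notes: dotted crotchet = 3; dotted semibreve = 12; semibreve = 8; semibreve = 8; crotchet rest = 2; quaver = 1.
Total: 3 + 12 + 8 + 8 + 2 + 1 = 34.
34 ÷ 16 = 2 complete bars with 2 left over.

2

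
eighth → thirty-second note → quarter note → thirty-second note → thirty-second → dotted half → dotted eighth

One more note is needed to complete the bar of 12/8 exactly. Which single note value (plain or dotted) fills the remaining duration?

The bar of 12/8 = 48 thirty-second notes.
In thirty-second notes: eighth = 4; thirty-second note = 1; quarter note = 8; thirty-second note = 1; thirty-second = 1; dotted half = 24; dotted eighth = 6.
Sum: 4 + 1 + 8 + 1 + 1 + 24 + 6 = 45.
Remaining: 48 − 45 = 3 thirty-second notes, which is a dotted sixteenth note.

dotted sixteenth note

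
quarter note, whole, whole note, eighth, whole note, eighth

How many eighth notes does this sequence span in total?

Working in eighth notes: quarter note = 2; whole = 8; whole note = 8; eighth = 1; whole note = 8; eighth = 1.
Altogether 2 + 8 + 8 + 1 + 8 + 1 = 28 eighth notes.

28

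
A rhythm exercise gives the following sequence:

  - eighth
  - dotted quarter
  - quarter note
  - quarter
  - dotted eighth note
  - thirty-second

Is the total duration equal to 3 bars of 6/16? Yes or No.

No

One bar of 6/16 = 12 thirty-second notes, so 3 bars = 36.
Convert each value to thirty-second notes: eighth = 4; dotted quarter = 12; quarter note = 8; quarter = 8; dotted eighth note = 6; thirty-second = 1.
Sum: 4 + 12 + 8 + 8 + 6 + 1 = 39.
39 exceeds 36, so the answer is No.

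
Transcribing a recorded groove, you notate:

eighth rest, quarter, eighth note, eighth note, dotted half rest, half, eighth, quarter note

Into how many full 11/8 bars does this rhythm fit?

1

One bar of 11/8 = 11 eighth notes.
Express everything in eighth notes: eighth rest = 1; quarter = 2; eighth note = 1; eighth note = 1; dotted half rest = 6; half = 4; eighth = 1; quarter note = 2.
Total: 1 + 2 + 1 + 1 + 6 + 4 + 1 + 2 = 18.
18 ÷ 11 = 1 complete bar with 7 left over.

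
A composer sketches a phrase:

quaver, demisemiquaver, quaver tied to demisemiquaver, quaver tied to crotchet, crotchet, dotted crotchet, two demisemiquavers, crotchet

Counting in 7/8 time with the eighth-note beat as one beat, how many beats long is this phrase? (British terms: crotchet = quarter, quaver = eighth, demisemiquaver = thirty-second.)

13

One eighth-note beat = 4 thirty-second notes.
Working in thirty-second notes: quaver = 4; demisemiquaver = 1; quaver tied to demisemiquaver (quaver + demisemiquaver) = 5; quaver tied to crotchet (quaver + crotchet) = 12; crotchet = 8; dotted crotchet = 12; demisemiquaver = 1; demisemiquaver = 1; crotchet = 8.
Total: 4 + 1 + 5 + 12 + 8 + 12 + 1 + 1 + 8 = 52.
52 ÷ 4 = 13 beats.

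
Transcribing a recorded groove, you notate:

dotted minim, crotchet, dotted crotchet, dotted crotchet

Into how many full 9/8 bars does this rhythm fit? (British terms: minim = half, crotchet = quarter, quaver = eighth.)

1

One bar of 9/8 = 9 eighth notes.
In eighth notes: dotted minim = 6; crotchet = 2; dotted crotchet = 3; dotted crotchet = 3.
Altogether 6 + 2 + 3 + 3 = 14.
14 ÷ 9 = 1 complete bar with 5 left over.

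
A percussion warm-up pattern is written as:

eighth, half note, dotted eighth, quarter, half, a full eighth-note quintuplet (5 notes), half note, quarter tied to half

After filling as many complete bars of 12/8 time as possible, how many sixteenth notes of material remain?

5

One bar of 12/8 = 24 sixteenth notes.
Working in sixteenth notes: eighth = 2; half note = 8; dotted eighth = 3; quarter = 4; half = 8; a full eighth-note quintuplet (5 notes) (five quintuplet eighths span one half) = 8; half note = 8; quarter tied to half (quarter + half) = 12.
Sum: 2 + 8 + 3 + 4 + 8 + 8 + 8 + 12 = 53.
53 ÷ 24 = 2 complete bars with 5 sixteenth notes remaining.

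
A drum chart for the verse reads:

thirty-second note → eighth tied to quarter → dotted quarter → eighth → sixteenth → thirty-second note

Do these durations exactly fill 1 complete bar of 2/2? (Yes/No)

Yes

One bar of 2/2 = 32 thirty-second notes.
Each duration in thirty-second notes: thirty-second note = 1; eighth tied to quarter (eighth + quarter) = 12; dotted quarter = 12; eighth = 4; sixteenth = 2; thirty-second note = 1.
Altogether 1 + 12 + 12 + 4 + 2 + 1 = 32.
32 equals 32, so the answer is Yes.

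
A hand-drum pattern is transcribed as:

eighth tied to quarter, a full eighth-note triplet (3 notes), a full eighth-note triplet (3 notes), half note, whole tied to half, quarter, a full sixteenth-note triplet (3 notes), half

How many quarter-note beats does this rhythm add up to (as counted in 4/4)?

15

One quarter-note beat = 2 eighth notes.
In eighth notes: eighth tied to quarter (eighth + quarter) = 3; a full eighth-note triplet (3 notes) (three triplet eighths span one quarter) = 2; a full eighth-note triplet (3 notes) (three triplet eighths span one quarter) = 2; half note = 4; whole tied to half (whole + half) = 12; quarter = 2; a full sixteenth-note triplet (3 notes) (three triplet sixteenths span one eighth) = 1; half = 4.
Altogether 3 + 2 + 2 + 4 + 12 + 2 + 1 + 4 = 30.
30 ÷ 2 = 15 beats.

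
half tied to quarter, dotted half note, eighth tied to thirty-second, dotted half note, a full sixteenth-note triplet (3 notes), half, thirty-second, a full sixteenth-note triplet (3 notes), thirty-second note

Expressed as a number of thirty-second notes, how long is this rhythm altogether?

103

In thirty-second notes: half tied to quarter (half + quarter) = 24; dotted half note = 24; eighth tied to thirty-second (eighth + thirty-second) = 5; dotted half note = 24; a full sixteenth-note triplet (3 notes) (three triplet sixteenths span one eighth) = 4; half = 16; thirty-second = 1; a full sixteenth-note triplet (3 notes) (three triplet sixteenths span one eighth) = 4; thirty-second note = 1.
Total: 24 + 24 + 5 + 24 + 4 + 16 + 1 + 4 + 1 = 103 thirty-second notes.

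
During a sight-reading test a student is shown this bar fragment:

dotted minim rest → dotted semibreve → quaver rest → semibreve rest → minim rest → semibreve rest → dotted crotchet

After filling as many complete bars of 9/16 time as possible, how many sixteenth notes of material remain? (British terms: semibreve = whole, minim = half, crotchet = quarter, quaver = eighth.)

One bar of 9/16 = 9 sixteenth notes.
Convert each value to sixteenth notes: dotted minim rest = 12; dotted semibreve = 24; quaver rest = 2; semibreve rest = 16; minim rest = 8; semibreve rest = 16; dotted crotchet = 6.
Altogether 12 + 24 + 2 + 16 + 8 + 16 + 6 = 84.
84 ÷ 9 = 9 complete bars with 3 sixteenth notes remaining.

3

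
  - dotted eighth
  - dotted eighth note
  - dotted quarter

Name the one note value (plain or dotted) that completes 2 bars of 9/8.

2 bars of 9/8 = 36 sixteenth notes.
Working in sixteenth notes: dotted eighth = 3; dotted eighth note = 3; dotted quarter = 6.
Altogether 3 + 3 + 6 = 12.
Remaining: 36 − 12 = 24 sixteenth notes, which is a dotted whole note.

dotted whole note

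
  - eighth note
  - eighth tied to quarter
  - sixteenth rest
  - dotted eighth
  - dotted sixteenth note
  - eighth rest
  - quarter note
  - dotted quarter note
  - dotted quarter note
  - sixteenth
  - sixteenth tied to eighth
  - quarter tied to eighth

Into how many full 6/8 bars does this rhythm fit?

One bar of 6/8 = 24 thirty-second notes.
Working in thirty-second notes: eighth note = 4; eighth tied to quarter (eighth + quarter) = 12; sixteenth rest = 2; dotted eighth = 6; dotted sixteenth note = 3; eighth rest = 4; quarter note = 8; dotted quarter note = 12; dotted quarter note = 12; sixteenth = 2; sixteenth tied to eighth (sixteenth + eighth) = 6; quarter tied to eighth (quarter + eighth) = 12.
Adding: 4 + 12 + 2 + 6 + 3 + 4 + 8 + 12 + 12 + 2 + 6 + 12 = 83.
83 ÷ 24 = 3 complete bars with 11 left over.

3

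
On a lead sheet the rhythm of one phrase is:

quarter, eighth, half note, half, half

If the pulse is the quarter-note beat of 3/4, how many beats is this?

One quarter-note beat = 2 eighth notes.
Express everything in eighth notes: quarter = 2; eighth = 1; half note = 4; half = 4; half = 4.
Sum: 2 + 1 + 4 + 4 + 4 = 15.
15 ÷ 2 = 7.5 beats.

7.5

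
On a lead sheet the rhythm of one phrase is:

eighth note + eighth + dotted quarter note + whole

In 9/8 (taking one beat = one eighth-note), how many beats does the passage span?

One eighth-note beat = 2 sixteenth notes.
In sixteenth notes: eighth note = 2; eighth = 2; dotted quarter note = 6; whole = 16.
Sum: 2 + 2 + 6 + 16 = 26.
26 ÷ 2 = 13 beats.

13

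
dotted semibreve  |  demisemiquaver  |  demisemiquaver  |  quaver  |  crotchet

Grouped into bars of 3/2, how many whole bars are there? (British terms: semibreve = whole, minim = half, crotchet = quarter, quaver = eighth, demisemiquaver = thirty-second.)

One bar of 3/2 = 48 thirty-second notes.
In thirty-second notes: dotted semibreve = 48; demisemiquaver = 1; demisemiquaver = 1; quaver = 4; crotchet = 8.
Sum: 48 + 1 + 1 + 4 + 8 = 62.
62 ÷ 48 = 1 complete bar with 14 left over.

1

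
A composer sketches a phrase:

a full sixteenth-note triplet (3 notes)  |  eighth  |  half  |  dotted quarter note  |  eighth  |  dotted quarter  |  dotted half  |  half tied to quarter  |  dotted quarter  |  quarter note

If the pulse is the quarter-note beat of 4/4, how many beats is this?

15

One quarter-note beat = 2 eighth notes.
In eighth notes: a full sixteenth-note triplet (3 notes) (three triplet sixteenths span one eighth) = 1; eighth = 1; half = 4; dotted quarter note = 3; eighth = 1; dotted quarter = 3; dotted half = 6; half tied to quarter (half + quarter) = 6; dotted quarter = 3; quarter note = 2.
Adding: 1 + 1 + 4 + 3 + 1 + 3 + 6 + 6 + 3 + 2 = 30.
30 ÷ 2 = 15 beats.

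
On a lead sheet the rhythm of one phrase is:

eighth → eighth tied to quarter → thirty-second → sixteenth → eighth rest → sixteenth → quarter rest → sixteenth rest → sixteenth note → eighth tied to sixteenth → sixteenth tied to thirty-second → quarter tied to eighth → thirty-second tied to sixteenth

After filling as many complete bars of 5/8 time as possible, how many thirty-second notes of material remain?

One bar of 5/8 = 20 thirty-second notes.
Each duration in thirty-second notes: eighth = 4; eighth tied to quarter (eighth + quarter) = 12; thirty-second = 1; sixteenth = 2; eighth rest = 4; sixteenth = 2; quarter rest = 8; sixteenth rest = 2; sixteenth note = 2; eighth tied to sixteenth (eighth + sixteenth) = 6; sixteenth tied to thirty-second (sixteenth + thirty-second) = 3; quarter tied to eighth (quarter + eighth) = 12; thirty-second tied to sixteenth (thirty-second + sixteenth) = 3.
Total: 4 + 12 + 1 + 2 + 4 + 2 + 8 + 2 + 2 + 6 + 3 + 12 + 3 = 61.
61 ÷ 20 = 3 complete bars with 1 thirty-second note remaining.

1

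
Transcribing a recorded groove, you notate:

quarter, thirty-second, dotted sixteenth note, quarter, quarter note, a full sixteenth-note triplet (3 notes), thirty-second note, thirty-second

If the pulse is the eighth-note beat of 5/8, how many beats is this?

One eighth-note beat = 4 thirty-second notes.
Convert each value to thirty-second notes: quarter = 8; thirty-second = 1; dotted sixteenth note = 3; quarter = 8; quarter note = 8; a full sixteenth-note triplet (3 notes) (three triplet sixteenths span one eighth) = 4; thirty-second note = 1; thirty-second = 1.
Adding: 8 + 1 + 3 + 8 + 8 + 4 + 1 + 1 = 34.
34 ÷ 4 = 8.5 beats.

8.5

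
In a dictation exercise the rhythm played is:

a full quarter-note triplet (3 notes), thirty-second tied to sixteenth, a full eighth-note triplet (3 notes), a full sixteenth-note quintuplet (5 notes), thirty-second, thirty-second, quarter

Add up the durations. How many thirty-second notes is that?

Working in thirty-second notes: a full quarter-note triplet (3 notes) (three triplet quarters span one half) = 16; thirty-second tied to sixteenth (thirty-second + sixteenth) = 3; a full eighth-note triplet (3 notes) (three triplet eighths span one quarter) = 8; a full sixteenth-note quintuplet (5 notes) (five quintuplet sixteenths span one quarter) = 8; thirty-second = 1; thirty-second = 1; quarter = 8.
Adding: 16 + 3 + 8 + 8 + 1 + 1 + 8 = 45 thirty-second notes.

45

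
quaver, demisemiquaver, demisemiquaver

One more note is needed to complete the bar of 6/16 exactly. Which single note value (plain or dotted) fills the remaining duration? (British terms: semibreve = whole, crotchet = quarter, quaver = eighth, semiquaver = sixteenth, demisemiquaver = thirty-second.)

dotted eighth note

The bar of 6/16 = 12 thirty-second notes.
Convert each value to thirty-second notes: quaver = 4; demisemiquaver = 1; demisemiquaver = 1.
Total: 4 + 1 + 1 = 6.
Remaining: 12 − 6 = 6 thirty-second notes, which is a dotted eighth note.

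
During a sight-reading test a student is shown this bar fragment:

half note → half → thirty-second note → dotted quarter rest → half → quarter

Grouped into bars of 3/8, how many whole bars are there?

One bar of 3/8 = 12 thirty-second notes.
Express everything in thirty-second notes: half note = 16; half = 16; thirty-second note = 1; dotted quarter rest = 12; half = 16; quarter = 8.
Sum: 16 + 16 + 1 + 12 + 16 + 8 = 69.
69 ÷ 12 = 5 complete bars with 9 left over.

5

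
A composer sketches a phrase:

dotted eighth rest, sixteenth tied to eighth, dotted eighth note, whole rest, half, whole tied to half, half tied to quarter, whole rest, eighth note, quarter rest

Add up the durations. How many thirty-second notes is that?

Working in thirty-second notes: dotted eighth rest = 6; sixteenth tied to eighth (sixteenth + eighth) = 6; dotted eighth note = 6; whole rest = 32; half = 16; whole tied to half (whole + half) = 48; half tied to quarter (half + quarter) = 24; whole rest = 32; eighth note = 4; quarter rest = 8.
Altogether 6 + 6 + 6 + 32 + 16 + 48 + 24 + 32 + 4 + 8 = 182 thirty-second notes.

182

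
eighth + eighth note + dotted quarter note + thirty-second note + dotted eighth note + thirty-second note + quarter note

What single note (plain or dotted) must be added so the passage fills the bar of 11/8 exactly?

quarter note

The bar of 11/8 = 44 thirty-second notes.
In thirty-second notes: eighth = 4; eighth note = 4; dotted quarter note = 12; thirty-second note = 1; dotted eighth note = 6; thirty-second note = 1; quarter note = 8.
Adding: 4 + 4 + 12 + 1 + 6 + 1 + 8 = 36.
Remaining: 44 − 36 = 8 thirty-second notes, which is a quarter note.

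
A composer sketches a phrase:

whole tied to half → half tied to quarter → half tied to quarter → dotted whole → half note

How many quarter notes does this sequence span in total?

20

Each duration in quarter notes: whole tied to half (whole + half) = 6; half tied to quarter (half + quarter) = 3; half tied to quarter (half + quarter) = 3; dotted whole = 6; half note = 2.
Total: 6 + 3 + 3 + 6 + 2 = 20 quarter notes.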